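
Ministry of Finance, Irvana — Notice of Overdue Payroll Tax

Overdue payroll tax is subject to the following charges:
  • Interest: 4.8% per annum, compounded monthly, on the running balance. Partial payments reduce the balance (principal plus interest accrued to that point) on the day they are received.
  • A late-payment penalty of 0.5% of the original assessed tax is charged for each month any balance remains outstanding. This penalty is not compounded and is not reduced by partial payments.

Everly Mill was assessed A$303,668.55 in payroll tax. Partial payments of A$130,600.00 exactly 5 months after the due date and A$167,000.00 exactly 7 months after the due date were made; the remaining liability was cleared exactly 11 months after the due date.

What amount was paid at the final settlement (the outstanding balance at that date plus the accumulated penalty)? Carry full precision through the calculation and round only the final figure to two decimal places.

Monthly rate = 4.8% ÷ 12 = 0.4%
Balance at month 5: A$303,668.5500 × (1 + 0.004)^5 = A$309,790.7027…
After A$130,600.00 payment: A$309,790.7027… − A$130,600.00 = A$179,190.7027…
Balance at month 7: A$179,190.7027… × (1 + 0.004)^2 = A$180,627.0954…
After A$167,000.00 payment: A$180,627.0954… − A$167,000.00 = A$13,627.0954…
Balance at month 11: A$13,627.0954… × (1 + 0.004)^4 = A$13,846.4406…
Penalty: 11 × 0.5% × A$303,668.55 = A$16,701.77…
Final settlement = outstanding balance + penalty = A$13,846.4406… + A$16,701.77… = A$30,548.21

A$30,548.21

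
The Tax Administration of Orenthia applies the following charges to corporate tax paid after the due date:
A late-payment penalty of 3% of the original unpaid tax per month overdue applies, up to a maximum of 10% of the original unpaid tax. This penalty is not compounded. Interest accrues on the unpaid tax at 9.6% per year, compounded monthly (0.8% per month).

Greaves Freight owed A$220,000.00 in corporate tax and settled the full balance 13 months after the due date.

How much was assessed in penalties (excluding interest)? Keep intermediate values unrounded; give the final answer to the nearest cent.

Penalty (uncapped): 13 × 3% × A$220,000.00 = A$85,800.00; cap = 10% × A$220,000.00 = A$22,000.00 → penalty = A$22,000.00

A$22,000.00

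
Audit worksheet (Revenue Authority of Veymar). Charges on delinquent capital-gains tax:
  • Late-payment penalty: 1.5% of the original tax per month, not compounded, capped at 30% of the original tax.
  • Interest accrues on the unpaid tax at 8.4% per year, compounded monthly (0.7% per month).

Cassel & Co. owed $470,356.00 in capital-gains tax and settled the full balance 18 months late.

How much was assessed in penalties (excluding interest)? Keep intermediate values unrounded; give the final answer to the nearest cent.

$126,996.12

Penalty: 18 × 1.5% × $470,356.00 = $126,996.12 (below the 30% cap of $141,106.80)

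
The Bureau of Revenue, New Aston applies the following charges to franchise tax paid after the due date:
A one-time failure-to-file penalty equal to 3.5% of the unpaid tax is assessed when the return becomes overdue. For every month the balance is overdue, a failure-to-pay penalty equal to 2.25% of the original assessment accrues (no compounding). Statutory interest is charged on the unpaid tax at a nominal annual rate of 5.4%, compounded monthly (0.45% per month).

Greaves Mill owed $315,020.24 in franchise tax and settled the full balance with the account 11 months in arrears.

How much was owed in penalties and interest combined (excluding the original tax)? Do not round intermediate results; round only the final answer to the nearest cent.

Failure-to-file penalty: 3.5% × $315,020.24 = $11,025.71…
Failure-to-pay penalty = 2.25% × $315,020.24 × 11 mo = $77,967.51…
Interest: $315,020.24 × ((1 + 0.0045)^11 − 1) = $315,020.24 × 0.0506289… = $15,949.1351…
Penalties + interest = $88,993.2178 + $15,949.1351… = $104,942.35

$104,942.35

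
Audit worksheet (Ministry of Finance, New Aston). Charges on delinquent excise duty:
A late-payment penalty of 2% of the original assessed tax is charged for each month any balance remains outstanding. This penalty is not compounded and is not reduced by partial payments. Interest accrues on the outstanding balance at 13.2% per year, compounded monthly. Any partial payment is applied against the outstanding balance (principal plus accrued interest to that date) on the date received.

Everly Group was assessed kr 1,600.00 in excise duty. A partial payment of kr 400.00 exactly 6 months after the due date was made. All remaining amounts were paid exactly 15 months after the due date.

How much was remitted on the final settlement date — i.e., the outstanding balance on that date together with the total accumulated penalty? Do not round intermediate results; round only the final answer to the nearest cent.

kr 1,923.94

Monthly rate = 13.2% ÷ 12 = 1.1%
Balance at month 6: kr 1,600.0000 × (1 + 0.011)^6 = kr 1,708.5469…
After kr 400.00 payment: kr 1,708.5469… − kr 400.00 = kr 1,308.5469…
Balance at month 15: kr 1,308.5469… × (1 + 0.011)^9 = kr 1,443.9419…
Penalty: 15 × 2% × kr 1,600.00 = kr 480.00
Final settlement = outstanding balance + penalty = kr 1,443.9419… + kr 480.00 = kr 1,923.94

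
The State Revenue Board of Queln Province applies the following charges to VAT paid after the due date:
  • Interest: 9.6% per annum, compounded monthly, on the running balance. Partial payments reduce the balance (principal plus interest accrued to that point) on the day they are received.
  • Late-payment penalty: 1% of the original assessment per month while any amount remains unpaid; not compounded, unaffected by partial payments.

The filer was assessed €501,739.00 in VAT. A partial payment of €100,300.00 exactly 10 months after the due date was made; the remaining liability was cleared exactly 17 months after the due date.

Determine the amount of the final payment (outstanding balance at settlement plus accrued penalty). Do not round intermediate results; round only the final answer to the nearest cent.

€553,764.54

Monthly rate = 9.6% ÷ 12 = 0.8%
Balance at month 10: €501,739.0000 × (1 + 0.008)^10 = €543,354.3909…
After €100,300.00 payment: €543,354.3909… − €100,300.00 = €443,054.3909…
Balance at month 17: €443,054.3909… × (1 + 0.008)^7 = €468,468.9053…
Penalty: 17 × 1% × €501,739.00 = €85,295.63
Final settlement = outstanding balance + penalty = €468,468.9053… + €85,295.63 = €553,764.54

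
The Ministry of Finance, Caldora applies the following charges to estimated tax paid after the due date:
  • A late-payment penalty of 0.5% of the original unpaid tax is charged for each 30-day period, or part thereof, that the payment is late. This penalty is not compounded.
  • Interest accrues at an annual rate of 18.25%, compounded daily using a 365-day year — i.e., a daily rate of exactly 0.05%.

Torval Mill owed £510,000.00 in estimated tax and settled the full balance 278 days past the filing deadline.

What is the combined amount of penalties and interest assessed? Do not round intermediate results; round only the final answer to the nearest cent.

Penalty periods: ⌈278/30⌉ = 10; penalty = 10 × 0.5% × £510,000.00 = £25,500.00
Interest: £510,000.00 × ((1 + 0.0005)^278 − 1) = £510,000.00 × 0.14908418… = £76,032.9328…
Penalties + interest = £25,500.0000 + £76,032.9328… = £101,532.93

£101,532.93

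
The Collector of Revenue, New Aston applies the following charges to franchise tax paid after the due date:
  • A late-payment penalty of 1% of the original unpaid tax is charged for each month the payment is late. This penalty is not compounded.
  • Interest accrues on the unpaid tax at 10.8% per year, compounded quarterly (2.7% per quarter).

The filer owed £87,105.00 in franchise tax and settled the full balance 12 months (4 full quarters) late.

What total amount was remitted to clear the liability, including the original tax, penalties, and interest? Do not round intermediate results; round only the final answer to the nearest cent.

Late-payment penalty = 1% × £87,105.00 × 12 mo = £10,452.60
Interest: £87,105.00 × ((1 + 0.027)^4 − 1) = £87,105.00 × 0.1124533… = £9,795.2415…
Total = £87,105.00 + £10,452.6000 + £9,795.2415… = £107,352.84

£107,352.84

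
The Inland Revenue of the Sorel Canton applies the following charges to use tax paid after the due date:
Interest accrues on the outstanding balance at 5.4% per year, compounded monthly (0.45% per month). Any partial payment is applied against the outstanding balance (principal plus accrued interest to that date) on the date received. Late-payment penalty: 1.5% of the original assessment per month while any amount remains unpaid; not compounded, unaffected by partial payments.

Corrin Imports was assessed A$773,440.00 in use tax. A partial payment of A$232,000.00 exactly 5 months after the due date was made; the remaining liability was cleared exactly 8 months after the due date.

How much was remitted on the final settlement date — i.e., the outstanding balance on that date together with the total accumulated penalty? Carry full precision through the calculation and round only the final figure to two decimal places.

A$659,393.03

Balance at month 5: A$773,440.0000 × (1 + 0.0045)^5 = A$790,999.7280…
After A$232,000.00 payment: A$790,999.7280… − A$232,000.00 = A$558,999.7280…
Balance at month 8: A$558,999.7280… × (1 + 0.0045)^3 = A$566,580.2345…
Penalty: 8 × 1.5% × A$773,440.00 = A$92,812.80
Final settlement = outstanding balance + penalty = A$566,580.2345… + A$92,812.80 = A$659,393.03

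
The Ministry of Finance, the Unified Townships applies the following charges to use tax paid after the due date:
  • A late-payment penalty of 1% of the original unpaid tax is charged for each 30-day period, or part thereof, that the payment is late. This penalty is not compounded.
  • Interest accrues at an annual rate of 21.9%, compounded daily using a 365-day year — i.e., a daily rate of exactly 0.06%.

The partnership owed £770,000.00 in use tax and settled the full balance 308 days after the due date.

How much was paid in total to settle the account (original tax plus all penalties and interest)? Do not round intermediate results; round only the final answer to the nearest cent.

Penalty periods: ⌈308/30⌉ = 11; penalty = 11 × 1% × £770,000.00 = £84,700.00
Interest: £770,000.00 × ((1 + 0.0006)^308 − 1) = £770,000.00 × 0.20291116… = £156,241.5901…
Total = £770,000.00 + £84,700.0000 + £156,241.5901… = £1,010,941.59

£1,010,941.59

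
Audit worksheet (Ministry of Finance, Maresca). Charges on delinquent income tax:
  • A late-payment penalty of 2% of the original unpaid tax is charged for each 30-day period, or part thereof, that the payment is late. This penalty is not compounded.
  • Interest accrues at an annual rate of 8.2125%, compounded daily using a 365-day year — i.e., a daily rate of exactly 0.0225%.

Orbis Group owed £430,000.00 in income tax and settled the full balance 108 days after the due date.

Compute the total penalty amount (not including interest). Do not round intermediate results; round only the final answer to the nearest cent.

£34,400.00

Penalty periods: ⌈108/30⌉ = 4; penalty = 4 × 2% × £430,000.00 = £34,400.00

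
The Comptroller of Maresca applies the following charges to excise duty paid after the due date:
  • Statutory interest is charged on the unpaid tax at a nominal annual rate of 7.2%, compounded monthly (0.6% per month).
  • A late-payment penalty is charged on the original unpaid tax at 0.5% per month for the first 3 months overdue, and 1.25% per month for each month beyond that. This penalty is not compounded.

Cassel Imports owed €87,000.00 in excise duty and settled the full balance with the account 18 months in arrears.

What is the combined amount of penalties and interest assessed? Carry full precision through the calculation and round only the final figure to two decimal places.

€27,508.38

Penalty, months 1–3: 3 × 0.5% × €87,000.00 = €1,305.00
Penalty, months 4–18: 15 × 1.25% × €87,000.00 = €16,312.50
Interest: €87,000.00 × ((1 + 0.006)^18 − 1) = €87,000.00 × 0.1136883… = €9,890.8812…
Penalties + interest = €17,617.5000 + €9,890.8812… = €27,508.38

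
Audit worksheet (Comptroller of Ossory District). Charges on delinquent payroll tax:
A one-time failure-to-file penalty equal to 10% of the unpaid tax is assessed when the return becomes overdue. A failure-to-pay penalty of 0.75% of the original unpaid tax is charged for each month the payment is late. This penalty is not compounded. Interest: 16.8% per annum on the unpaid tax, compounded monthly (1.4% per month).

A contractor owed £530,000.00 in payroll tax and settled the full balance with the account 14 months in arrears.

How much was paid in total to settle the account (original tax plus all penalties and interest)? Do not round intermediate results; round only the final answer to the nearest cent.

£752,533.42

Failure-to-file penalty: 10% × £530,000.00 = £53,000.00
Failure-to-pay penalty: 14 × 0.75% × £530,000.00 = £55,650.00
Interest: £530,000.00 × ((1 + 0.014)^14 − 1) = £530,000.00 × 0.2148744… = £113,883.4162…
Total = £530,000.00 + £108,650.0000 + £113,883.4162… = £752,533.42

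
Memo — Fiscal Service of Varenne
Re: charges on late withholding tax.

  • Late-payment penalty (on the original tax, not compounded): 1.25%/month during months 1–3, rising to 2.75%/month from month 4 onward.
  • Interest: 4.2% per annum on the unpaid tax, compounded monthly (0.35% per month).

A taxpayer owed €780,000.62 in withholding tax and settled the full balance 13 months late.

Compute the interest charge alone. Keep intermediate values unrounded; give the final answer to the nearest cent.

Interest: €780,000.62 × ((1 + 0.0035)^13 − 1) = €780,000.62 × 0.0464679… = €36,244.9676…

€36,244.97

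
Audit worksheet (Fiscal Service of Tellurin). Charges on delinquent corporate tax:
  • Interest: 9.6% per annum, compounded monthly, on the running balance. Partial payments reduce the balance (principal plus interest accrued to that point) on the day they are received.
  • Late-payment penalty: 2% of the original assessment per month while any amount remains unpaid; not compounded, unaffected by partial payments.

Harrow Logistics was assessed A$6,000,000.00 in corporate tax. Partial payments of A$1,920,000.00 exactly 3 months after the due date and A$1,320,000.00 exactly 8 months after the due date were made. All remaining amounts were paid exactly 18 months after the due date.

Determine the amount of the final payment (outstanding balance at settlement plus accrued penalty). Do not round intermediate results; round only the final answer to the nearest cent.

Monthly rate = 9.6% ÷ 12 = 0.8%
Balance at month 3: A$6,000,000.0000 × (1 + 0.008)^3 = A$6,145,155.0720
After A$1,920,000.00 payment: A$6,145,155.0720 − A$1,920,000.00 = A$4,225,155.0720
Balance at month 8: A$4,225,155.0720 × (1 + 0.008)^5 = A$4,396,887.0936…
After A$1,320,000.00 payment: A$4,396,887.0936… − A$1,320,000.00 = A$3,076,887.0936…
Balance at month 18: A$3,076,887.0936… × (1 + 0.008)^10 = A$3,332,091.2120…
Penalty: 18 × 2% × A$6,000,000.00 = A$2,160,000.00
Final settlement = outstanding balance + penalty = A$3,332,091.2120… + A$2,160,000.00 = A$5,492,091.21

A$5,492,091.21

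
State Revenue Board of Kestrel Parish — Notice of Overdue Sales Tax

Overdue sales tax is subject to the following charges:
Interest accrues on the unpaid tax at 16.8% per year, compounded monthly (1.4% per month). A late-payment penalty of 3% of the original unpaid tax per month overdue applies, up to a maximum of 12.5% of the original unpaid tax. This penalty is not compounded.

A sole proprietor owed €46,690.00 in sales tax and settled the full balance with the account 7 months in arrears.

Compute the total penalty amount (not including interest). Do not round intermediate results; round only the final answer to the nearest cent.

€5,836.25

Penalty (uncapped): 7 × 3% × €46,690.00 = €9,804.90; cap = 12.5% × €46,690.00 = €5,836.25 → penalty = €5,836.25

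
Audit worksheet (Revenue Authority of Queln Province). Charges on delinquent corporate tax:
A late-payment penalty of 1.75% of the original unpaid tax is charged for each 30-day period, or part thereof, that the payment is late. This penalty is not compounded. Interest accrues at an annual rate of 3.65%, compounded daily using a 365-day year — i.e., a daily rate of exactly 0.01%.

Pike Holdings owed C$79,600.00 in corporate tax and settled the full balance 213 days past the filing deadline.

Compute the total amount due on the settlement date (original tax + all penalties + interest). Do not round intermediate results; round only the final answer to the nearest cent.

C$92,457.58

Penalty periods: ⌈213/30⌉ = 8; penalty = 8 × 1.75% × C$79,600.00 = C$11,144.00
Interest: C$79,600.00 × ((1 + 0.0001)^213 − 1) = C$79,600.00 × 0.02152738… = C$1,713.5792…
Total = C$79,600.00 + C$11,144.0000 + C$1,713.5792… = C$92,457.58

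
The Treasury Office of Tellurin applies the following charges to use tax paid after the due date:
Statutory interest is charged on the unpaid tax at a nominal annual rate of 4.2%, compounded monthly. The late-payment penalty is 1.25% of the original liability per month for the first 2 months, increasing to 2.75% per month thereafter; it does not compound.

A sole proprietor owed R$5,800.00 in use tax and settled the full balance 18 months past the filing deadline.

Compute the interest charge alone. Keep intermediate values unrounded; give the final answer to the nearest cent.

Interest (4.2%/yr ÷ 12 = 0.35%/month): R$5,800.00 × ((1 + 0.0035)^18 − 1) = R$376.4763…

R$376.48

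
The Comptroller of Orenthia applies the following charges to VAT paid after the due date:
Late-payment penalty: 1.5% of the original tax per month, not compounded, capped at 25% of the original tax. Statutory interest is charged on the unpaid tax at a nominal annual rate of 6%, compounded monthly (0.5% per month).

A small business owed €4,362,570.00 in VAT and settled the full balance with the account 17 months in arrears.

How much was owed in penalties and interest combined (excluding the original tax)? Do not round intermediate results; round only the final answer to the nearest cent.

Penalty (uncapped): 17 × 1.5% × €4,362,570.00 = €1,112,455.35; cap = 25% × €4,362,570.00 = €1,090,642.50 → penalty = €1,090,642.50
Interest: €4,362,570.00 × ((1 + 0.005)^17 − 1) = €4,362,570.00 × 0.0884865… = €386,028.5810…
Penalties + interest = €1,090,642.5000 + €386,028.5810… = €1,476,671.08

€1,476,671.08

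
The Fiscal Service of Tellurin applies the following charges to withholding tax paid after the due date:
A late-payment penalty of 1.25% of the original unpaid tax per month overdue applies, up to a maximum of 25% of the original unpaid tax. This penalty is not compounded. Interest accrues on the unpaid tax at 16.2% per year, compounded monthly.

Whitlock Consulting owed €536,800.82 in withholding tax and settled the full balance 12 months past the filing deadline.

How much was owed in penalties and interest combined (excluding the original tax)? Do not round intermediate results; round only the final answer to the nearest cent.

Penalty: 12 × 1.25% × €536,800.82 = €80,520.12… (below the 25% cap of €134,200.21…)
Interest (16.2%/yr ÷ 12 = 1.35%/month): €536,800.82 × ((1 + 0.0135)^12 − 1) = €93,718.2219…
Penalties + interest = €80,520.1230 + €93,718.2219… = €174,238.34

€174,238.34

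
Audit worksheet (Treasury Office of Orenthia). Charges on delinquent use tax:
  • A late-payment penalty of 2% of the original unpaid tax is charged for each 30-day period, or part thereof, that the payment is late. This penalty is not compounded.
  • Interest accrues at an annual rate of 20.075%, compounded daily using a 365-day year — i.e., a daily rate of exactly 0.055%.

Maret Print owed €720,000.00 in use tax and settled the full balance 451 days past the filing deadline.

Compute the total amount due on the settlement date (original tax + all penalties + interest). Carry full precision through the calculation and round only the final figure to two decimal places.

€1,153,034.37

Penalty periods: ⌈451/30⌉ = 16; penalty = 16 × 2% × €720,000.00 = €230,400.00
Interest: €720,000.00 × ((1 + 0.00055)^451 − 1) = €720,000.00 × 0.28143662… = €202,634.3695…
Total = €720,000.00 + €230,400.0000 + €202,634.3695… = €1,153,034.37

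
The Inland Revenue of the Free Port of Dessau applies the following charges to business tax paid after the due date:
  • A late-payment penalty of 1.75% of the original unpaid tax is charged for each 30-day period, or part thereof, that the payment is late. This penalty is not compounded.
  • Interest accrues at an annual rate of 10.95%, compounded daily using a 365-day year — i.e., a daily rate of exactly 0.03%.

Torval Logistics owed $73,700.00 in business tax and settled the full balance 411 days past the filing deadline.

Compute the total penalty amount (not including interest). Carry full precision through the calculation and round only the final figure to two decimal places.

Penalty periods: ⌈411/30⌉ = 14; penalty = 14 × 1.75% × $73,700.00 = $18,056.50

$18,056.50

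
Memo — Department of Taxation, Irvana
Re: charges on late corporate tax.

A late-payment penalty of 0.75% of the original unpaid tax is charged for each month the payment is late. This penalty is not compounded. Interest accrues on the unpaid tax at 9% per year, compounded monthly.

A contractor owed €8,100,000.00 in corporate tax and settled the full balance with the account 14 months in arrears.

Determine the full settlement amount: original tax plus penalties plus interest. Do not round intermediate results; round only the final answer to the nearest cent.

Late-payment penalty = 0.75% × €8,100,000.00 × 14 mo = €850,500.00
Interest (9%/yr ÷ 12 = 0.75%/month): €8,100,000.00 × ((1 + 0.0075)^14 − 1) = €893,231.7750…
Total = €8,100,000.00 + €850,500.0000 + €893,231.7750… = €9,843,731.77

€9,843,731.77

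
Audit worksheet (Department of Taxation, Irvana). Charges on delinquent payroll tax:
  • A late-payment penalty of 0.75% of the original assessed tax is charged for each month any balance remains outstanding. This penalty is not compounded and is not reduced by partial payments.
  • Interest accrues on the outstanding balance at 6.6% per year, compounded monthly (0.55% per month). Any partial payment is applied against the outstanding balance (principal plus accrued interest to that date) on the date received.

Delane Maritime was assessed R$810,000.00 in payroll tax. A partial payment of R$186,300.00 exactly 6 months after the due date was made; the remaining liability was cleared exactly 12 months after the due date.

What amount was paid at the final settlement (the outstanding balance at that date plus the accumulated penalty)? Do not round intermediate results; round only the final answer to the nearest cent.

Balance at month 6: R$810,000.0000 × (1 + 0.0055)^6 = R$837,100.2439…
After R$186,300.00 payment: R$837,100.2439… − R$186,300.00 = R$650,800.2439…
Balance at month 12: R$650,800.2439… × (1 + 0.0055)^6 = R$672,574.1271…
Penalty: 12 × 0.75% × R$810,000.00 = R$72,900.00
Final settlement = outstanding balance + penalty = R$672,574.1271… + R$72,900.00 = R$745,474.13

R$745,474.13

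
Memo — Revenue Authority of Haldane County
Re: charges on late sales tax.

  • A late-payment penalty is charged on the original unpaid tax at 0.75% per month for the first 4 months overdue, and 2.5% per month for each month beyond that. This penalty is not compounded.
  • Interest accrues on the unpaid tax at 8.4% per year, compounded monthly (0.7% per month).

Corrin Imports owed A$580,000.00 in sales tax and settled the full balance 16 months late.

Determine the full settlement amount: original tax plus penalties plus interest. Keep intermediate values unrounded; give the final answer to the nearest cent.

A$839,884.38

Penalty, months 1–4: 4 × 0.75% × A$580,000.00 = A$17,400.00
Penalty, months 5–16: 12 × 2.5% × A$580,000.00 = A$174,000.00
Interest: A$580,000.00 × ((1 + 0.007)^16 − 1) = A$580,000.00 × 0.1180765… = A$68,484.3840…
Total = A$580,000.00 + A$191,400.0000 + A$68,484.3840… = A$839,884.38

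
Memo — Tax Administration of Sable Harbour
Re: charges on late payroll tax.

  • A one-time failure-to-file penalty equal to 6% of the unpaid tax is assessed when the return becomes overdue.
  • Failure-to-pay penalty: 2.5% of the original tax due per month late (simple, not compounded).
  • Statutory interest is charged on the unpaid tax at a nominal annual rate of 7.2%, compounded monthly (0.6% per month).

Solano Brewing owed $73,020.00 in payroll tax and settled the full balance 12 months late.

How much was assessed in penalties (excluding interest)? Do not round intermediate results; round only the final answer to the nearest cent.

Failure-to-file penalty: 6% × $73,020.00 = $4,381.20
Failure-to-pay penalty: 12 × 2.5% × $73,020.00 = $21,906.00
Total penalty = $4,381.20 + $21,906.00 = $26,287.20

$26,287.20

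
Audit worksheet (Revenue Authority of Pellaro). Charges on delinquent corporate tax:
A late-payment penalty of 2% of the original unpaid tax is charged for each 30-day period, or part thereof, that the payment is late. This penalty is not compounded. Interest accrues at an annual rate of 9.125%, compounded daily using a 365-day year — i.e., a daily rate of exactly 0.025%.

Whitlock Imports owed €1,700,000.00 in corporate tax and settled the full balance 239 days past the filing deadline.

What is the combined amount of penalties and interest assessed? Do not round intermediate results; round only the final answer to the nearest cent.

€376,657.43

Penalty periods: ⌈239/30⌉ = 8; penalty = 8 × 2% × €1,700,000.00 = €272,000.00
Interest: €1,700,000.00 × ((1 + 0.00025)^239 − 1) = €1,700,000.00 × 0.06156319… = €104,657.4287…
Penalties + interest = €272,000.0000 + €104,657.4287… = €376,657.43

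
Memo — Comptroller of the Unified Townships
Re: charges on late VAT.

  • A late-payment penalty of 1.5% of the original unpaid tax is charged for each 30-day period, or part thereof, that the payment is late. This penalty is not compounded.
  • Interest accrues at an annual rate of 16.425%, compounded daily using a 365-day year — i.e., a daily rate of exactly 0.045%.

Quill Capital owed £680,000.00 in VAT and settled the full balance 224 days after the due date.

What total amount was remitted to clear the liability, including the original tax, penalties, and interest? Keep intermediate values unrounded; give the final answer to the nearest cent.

£833,700.63

Penalty periods: ⌈224/30⌉ = 8; penalty = 8 × 1.5% × £680,000.00 = £81,600.00
Interest: £680,000.00 × ((1 + 0.00045)^224 − 1) = £680,000.00 × 0.10603033… = £72,100.6251…
Total = £680,000.00 + £81,600.0000 + £72,100.6251… = £833,700.63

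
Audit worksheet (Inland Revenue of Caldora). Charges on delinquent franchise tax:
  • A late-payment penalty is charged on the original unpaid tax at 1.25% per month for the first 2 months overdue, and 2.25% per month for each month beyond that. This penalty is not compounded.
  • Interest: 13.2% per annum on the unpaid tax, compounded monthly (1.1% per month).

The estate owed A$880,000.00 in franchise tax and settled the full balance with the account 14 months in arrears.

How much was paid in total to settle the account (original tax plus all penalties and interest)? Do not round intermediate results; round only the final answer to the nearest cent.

A$1,285,249.21

Penalty, months 1–2: 2 × 1.25% × A$880,000.00 = A$22,000.00
Penalty, months 3–14: 12 × 2.25% × A$880,000.00 = A$237,600.00
Interest: A$880,000.00 × ((1 + 0.011)^14 − 1) = A$880,000.00 × 0.1655105… = A$145,649.2114…
Total = A$880,000.00 + A$259,600.0000 + A$145,649.2114… = A$1,285,249.21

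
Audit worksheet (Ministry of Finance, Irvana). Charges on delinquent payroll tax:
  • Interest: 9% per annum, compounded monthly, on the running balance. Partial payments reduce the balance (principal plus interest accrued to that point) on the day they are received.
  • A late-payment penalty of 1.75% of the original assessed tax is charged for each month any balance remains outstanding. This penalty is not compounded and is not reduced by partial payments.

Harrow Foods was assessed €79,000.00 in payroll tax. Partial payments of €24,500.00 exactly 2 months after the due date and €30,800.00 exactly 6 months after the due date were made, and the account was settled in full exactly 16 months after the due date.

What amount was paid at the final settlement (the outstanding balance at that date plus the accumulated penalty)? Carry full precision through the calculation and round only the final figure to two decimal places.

Monthly rate = 9% ÷ 12 = 0.75%
Balance at month 2: €79,000.0000 × (1 + 0.0075)^2 = €80,189.4438…
After €24,500.00 payment: €80,189.4438… − €24,500.00 = €55,689.4438…
Balance at month 6: €55,689.4438… × (1 + 0.0075)^4 = €57,379.0164…
After €30,800.00 payment: €57,379.0164… − €30,800.00 = €26,579.0164…
Balance at month 16: €26,579.0164… × (1 + 0.0075)^10 = €28,641.0842…
Penalty: 16 × 1.75% × €79,000.00 = €22,120.00
Final settlement = outstanding balance + penalty = €28,641.0842… + €22,120.00 = €50,761.08

€50,761.08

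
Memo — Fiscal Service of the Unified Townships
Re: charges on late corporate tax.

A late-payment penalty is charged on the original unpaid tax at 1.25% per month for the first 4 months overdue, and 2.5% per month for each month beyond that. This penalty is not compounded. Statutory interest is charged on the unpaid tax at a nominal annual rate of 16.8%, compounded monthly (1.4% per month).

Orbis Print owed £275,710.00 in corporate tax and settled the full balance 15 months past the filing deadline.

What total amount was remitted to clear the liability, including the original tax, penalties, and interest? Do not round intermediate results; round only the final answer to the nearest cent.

Penalty, months 1–4: 4 × 1.25% × £275,710.00 = £13,785.50
Penalty, months 5–15: 11 × 2.5% × £275,710.00 = £75,820.25
Interest: £275,710.00 × ((1 + 0.014)^15 − 1) = £275,710.00 × 0.2318826… = £63,932.3548…
Total = £275,710.00 + £89,605.7500 + £63,932.3548… = £429,248.10

£429,248.10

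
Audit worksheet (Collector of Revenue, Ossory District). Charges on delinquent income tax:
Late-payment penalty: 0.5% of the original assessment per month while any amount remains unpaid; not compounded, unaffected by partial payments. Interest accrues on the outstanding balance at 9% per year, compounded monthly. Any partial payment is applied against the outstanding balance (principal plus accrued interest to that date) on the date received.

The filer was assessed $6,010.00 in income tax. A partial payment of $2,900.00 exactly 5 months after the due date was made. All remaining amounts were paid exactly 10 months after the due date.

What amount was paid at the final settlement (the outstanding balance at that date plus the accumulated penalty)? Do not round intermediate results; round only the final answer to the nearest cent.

$3,766.38

Monthly rate = 9% ÷ 12 = 0.75%
Balance at month 5: $6,010.0000 × (1 + 0.0075)^5 = $6,238.7811…
After $2,900.00 payment: $6,238.7811… − $2,900.00 = $3,338.7811…
Balance at month 10: $3,338.7811… × (1 + 0.0075)^5 = $3,465.8776…
Penalty: 10 × 0.5% × $6,010.00 = $300.50
Final settlement = outstanding balance + penalty = $3,465.8776… + $300.50 = $3,766.38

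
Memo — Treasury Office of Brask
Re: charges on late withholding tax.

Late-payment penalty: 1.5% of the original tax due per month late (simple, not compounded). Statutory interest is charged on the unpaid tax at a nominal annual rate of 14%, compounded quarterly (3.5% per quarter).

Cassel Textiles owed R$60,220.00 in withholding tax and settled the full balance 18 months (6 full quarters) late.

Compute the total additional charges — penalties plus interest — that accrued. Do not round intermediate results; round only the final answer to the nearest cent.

R$30,065.16

Late-payment penalty = 1.5% × R$60,220.00 × 18 mo = R$16,259.40
Interest: R$60,220.00 × ((1 + 0.035)^6 − 1) = R$60,220.00 × 0.2292553… = R$13,805.7558…
Penalties + interest = R$16,259.4000 + R$13,805.7558… = R$30,065.16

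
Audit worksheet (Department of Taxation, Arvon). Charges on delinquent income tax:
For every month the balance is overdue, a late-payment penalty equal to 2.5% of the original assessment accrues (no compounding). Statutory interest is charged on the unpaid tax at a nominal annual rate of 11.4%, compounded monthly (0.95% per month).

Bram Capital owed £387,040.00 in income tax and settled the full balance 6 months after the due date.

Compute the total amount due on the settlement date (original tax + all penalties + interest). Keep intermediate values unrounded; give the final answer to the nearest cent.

Late-payment penalty = 2.5% × £387,040.00 × 6 mo = £58,056.00
Interest: £387,040.00 × ((1 + 0.0095)^6 − 1) = £387,040.00 × 0.0583710… = £22,591.9196…
Total = £387,040.00 + £58,056.0000 + £22,591.9196… = £467,687.92

£467,687.92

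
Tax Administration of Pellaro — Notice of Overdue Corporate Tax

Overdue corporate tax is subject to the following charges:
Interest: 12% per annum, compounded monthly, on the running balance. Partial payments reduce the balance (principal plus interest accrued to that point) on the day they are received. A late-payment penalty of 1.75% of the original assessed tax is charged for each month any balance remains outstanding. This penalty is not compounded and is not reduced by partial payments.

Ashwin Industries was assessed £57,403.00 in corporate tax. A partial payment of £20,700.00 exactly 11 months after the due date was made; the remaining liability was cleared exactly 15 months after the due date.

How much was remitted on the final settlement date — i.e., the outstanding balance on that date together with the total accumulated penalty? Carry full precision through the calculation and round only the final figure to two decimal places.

Monthly rate = 12% ÷ 12 = 1%
Balance at month 11: £57,403.0000 × (1 + 0.01)^11 = £64,042.7101…
After £20,700.00 payment: £64,042.7101… − £20,700.00 = £43,342.7101…
Balance at month 15: £43,342.7101… × (1 + 0.01)^4 = £45,102.5979…
Penalty: 15 × 1.75% × £57,403.00 = £15,068.29…
Final settlement = outstanding balance + penalty = £45,102.5979… + £15,068.29… = £60,170.89

£60,170.89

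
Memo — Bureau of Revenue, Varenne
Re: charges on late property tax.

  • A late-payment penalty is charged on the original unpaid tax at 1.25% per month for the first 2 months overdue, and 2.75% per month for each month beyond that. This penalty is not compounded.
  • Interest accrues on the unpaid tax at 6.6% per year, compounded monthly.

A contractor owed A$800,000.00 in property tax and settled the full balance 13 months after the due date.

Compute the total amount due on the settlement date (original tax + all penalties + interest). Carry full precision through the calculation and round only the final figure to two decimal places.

Penalty, months 1–2: 2 × 1.25% × A$800,000.00 = A$20,000.00
Penalty, months 3–13: 11 × 2.75% × A$800,000.00 = A$242,000.00
Interest (6.6%/yr ÷ 12 = 0.55%/month): A$800,000.00 × ((1 + 0.0055)^13 − 1) = A$59,126.1952…
Total = A$800,000.00 + A$262,000.0000 + A$59,126.1952… = A$1,121,126.20

A$1,121,126.20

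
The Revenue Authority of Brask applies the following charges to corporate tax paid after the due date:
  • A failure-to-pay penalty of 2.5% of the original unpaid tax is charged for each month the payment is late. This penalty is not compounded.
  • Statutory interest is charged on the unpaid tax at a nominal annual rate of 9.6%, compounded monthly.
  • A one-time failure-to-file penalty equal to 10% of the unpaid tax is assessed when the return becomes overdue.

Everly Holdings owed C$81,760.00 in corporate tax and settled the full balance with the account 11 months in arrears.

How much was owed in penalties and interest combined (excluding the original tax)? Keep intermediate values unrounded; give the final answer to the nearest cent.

Failure-to-file penalty: 10% × C$81,760.00 = C$8,176.00
Failure-to-pay penalty: 11 × 2.5% × C$81,760.00 = C$22,484.00
Interest (9.6%/yr ÷ 12 = 0.8%/month): C$81,760.00 × ((1 + 0.008)^11 − 1) = C$7,489.6940…
Penalties + interest = C$30,660.0000 + C$7,489.6940… = C$38,149.69

C$38,149.69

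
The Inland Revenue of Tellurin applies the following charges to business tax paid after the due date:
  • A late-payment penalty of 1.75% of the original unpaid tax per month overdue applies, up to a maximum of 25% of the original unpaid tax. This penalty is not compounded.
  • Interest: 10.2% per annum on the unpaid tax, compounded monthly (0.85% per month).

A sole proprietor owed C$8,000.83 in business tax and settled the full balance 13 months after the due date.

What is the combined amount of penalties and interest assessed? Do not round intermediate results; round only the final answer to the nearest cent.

Penalty: 13 × 1.75% × C$8,000.83 = C$1,820.19… (below the 25% cap of C$2,000.21…)
Interest: C$8,000.83 × ((1 + 0.0085)^13 − 1) = C$8,000.83 × 0.1163149… = C$930.6160…
Penalties + interest = C$1,820.1888… + C$930.6160… = C$2,750.80

C$2,750.80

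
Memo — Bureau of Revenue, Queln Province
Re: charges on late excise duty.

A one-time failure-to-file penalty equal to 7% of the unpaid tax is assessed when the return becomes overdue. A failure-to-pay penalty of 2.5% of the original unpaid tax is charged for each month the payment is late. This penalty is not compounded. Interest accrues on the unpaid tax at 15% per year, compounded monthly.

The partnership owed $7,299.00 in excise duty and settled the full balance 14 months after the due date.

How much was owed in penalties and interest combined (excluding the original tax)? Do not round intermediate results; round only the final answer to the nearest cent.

$4,452.06

Failure-to-file penalty: 7% × $7,299.00 = $510.93
Failure-to-pay penalty: 14 × 2.5% × $7,299.00 = $2,554.65
Interest (15%/yr ÷ 12 = 1.25%/month): $7,299.00 × ((1 + 0.0125)^14 − 1) = $1,386.4797…
Penalties + interest = $3,065.5800 + $1,386.4797… = $4,452.06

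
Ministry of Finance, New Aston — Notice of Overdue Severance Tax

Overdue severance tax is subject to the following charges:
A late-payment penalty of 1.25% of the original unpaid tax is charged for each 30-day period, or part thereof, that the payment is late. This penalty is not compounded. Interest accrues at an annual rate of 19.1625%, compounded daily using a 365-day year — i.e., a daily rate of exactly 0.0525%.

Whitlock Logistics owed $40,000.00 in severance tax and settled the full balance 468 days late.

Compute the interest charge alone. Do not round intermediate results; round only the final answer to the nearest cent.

Interest: $40,000.00 × ((1 + 0.000525)^468 − 1) = $40,000.00 × 0.27843353… = $11,137.3413…

$11,137.34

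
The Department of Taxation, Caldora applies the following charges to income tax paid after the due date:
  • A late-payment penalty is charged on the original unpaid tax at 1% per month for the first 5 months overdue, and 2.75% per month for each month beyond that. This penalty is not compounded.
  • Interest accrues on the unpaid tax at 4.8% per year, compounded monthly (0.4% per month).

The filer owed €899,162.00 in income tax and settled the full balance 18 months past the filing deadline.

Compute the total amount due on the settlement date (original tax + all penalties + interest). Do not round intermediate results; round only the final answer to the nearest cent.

€1,332,559.00

Penalty, months 1–5: 5 × 1% × €899,162.00 = €44,958.10
Penalty, months 6–18: 13 × 2.75% × €899,162.00 = €321,450.42…
Interest: €899,162.00 × ((1 + 0.004)^18 − 1) = €899,162.00 × 0.0745010… = €66,988.4827…
Total = €899,162.00 + €366,408.5150 + €66,988.4827… = €1,332,559.00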